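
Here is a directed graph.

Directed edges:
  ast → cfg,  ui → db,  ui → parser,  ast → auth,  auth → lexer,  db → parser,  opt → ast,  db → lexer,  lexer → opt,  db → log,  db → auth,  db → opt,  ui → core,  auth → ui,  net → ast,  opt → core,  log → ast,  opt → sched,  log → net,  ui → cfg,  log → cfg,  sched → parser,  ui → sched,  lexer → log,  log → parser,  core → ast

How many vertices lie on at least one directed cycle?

9

A vertex is on a directed cycle iff it belongs to a strongly connected component of size ≥ 2 (or has a self-loop).
The vertices on cycles are {db, ui, ast, log, net, opt, auth, core, lexer} — 9 in total.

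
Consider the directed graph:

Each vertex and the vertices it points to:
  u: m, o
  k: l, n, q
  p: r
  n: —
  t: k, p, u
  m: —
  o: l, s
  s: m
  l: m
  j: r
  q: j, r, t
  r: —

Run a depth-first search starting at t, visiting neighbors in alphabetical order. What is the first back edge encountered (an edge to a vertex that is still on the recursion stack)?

q→t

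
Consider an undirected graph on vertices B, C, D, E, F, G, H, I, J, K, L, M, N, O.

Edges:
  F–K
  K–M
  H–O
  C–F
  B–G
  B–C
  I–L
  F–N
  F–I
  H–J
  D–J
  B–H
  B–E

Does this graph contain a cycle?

No

DFS, tracking each vertex's parent; an edge to a visited non-parent vertex closes a cycle.
Start from M:
visit M (parent –)
  visit K (parent M)
    K–M: parent, skip
    visit F (parent K)
      F–K: parent, skip
      visit N (parent F)
        N–F: parent, skip
      visit I (parent F)
        visit L (parent I)
          L–I: parent, skip
        I–F: parent, skip
      visit C (parent F)
        C–F: parent, skip
        visit B (parent C)
          B–C: parent, skip
          visit H (parent B)
            visit J (parent H)
              visit D (parent J)
                D–J: parent, skip
              J–H: parent, skip
            H–B: parent, skip
            visit O (parent H)
              O–H: parent, skip
          visit G (parent B)
            G–B: parent, skip
          visit E (parent B)
            E–B: parent, skip
No non-parent visited neighbor found — the graph is a forest.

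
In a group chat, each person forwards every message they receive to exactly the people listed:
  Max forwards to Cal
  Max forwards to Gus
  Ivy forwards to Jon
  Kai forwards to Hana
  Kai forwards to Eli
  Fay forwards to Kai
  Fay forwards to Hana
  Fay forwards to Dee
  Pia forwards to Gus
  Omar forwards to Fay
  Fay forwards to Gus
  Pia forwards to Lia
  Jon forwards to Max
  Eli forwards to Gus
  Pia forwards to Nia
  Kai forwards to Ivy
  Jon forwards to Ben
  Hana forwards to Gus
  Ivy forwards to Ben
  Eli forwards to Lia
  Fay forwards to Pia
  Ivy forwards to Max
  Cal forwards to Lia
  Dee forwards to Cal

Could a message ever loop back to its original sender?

No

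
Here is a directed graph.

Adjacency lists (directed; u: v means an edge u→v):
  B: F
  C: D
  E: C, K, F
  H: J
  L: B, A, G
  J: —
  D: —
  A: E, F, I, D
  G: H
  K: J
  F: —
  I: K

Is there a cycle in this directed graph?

DFS with white/gray/black marking, starting from C:
C gray
  D gray
  D black
C black
B gray
  F gray
  F black
B black
E gray
  E→C: C black — skip
  K gray
    J gray
    J black
  K black
  E→F: F black — skip
E black
H gray
  H→J: J black — skip
H black
L gray
  L→B: B black — skip
  A gray
    A→E: E black — skip
    A→F: F black — skip
    I gray
      I→K: K black — skip
    I black
    A→D: D black — skip
  A black
  G gray
    G→H: H black — skip
  G black
L black
Every edge goes to a white or black vertex — no back edge, so the graph is acyclic.

No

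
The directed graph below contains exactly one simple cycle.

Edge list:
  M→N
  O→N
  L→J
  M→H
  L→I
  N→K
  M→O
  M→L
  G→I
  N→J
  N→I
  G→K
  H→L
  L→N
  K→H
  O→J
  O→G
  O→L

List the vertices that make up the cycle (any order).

DFS with gray/black marking from H:
H gray
  L gray
    J gray
    J black
    I gray
    I black
    N gray
      N→I: I black — skip
      N→J: J black — skip
      K gray
        K→H: H is gray → back edge
Back edge closes the cycle H → L → N → K → H; its vertices are {H, K, L, N}.

H, K, L, N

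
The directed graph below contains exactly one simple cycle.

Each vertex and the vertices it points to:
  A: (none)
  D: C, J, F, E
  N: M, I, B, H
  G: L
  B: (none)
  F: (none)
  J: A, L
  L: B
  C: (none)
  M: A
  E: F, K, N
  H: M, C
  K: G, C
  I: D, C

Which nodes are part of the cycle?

DFS with gray/black marking from D:
D gray
  C gray
  C black
  J gray
    A gray
    A black
    L gray
      B gray
      B black
    L black
  J black
  F gray
  F black
  E gray
    E→F: F black — skip
    K gray
      G gray
        G→L: L black — skip
      G black
      K→C: C black — skip
    K black
    N gray
      M gray
        M→A: A black — skip
      M black
      I gray
        I→D: D is gray → back edge
Back edge closes the cycle D → E → N → I → D; its vertices are {D, E, I, N}.

D, E, I, N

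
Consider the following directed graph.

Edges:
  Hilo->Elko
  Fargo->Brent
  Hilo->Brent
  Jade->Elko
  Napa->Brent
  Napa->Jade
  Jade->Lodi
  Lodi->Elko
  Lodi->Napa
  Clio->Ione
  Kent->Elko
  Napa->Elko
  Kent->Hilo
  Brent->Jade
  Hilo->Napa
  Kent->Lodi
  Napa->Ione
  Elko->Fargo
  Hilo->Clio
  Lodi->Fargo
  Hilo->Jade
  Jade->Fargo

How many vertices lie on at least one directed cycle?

6

A vertex is on a directed cycle iff it belongs to a strongly connected component of size ≥ 2 (or has a self-loop).
The vertices on cycles are {Elko, Jade, Lodi, Napa, Brent, Fargo} — 6 in total.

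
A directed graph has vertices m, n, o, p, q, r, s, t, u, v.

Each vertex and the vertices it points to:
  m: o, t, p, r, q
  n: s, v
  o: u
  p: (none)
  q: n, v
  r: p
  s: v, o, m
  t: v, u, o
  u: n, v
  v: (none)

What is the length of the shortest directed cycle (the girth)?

4

For each vertex v, BFS finds the shortest path from v back to v.
The shortest such closed walk is s → o → u → n → s, length 4.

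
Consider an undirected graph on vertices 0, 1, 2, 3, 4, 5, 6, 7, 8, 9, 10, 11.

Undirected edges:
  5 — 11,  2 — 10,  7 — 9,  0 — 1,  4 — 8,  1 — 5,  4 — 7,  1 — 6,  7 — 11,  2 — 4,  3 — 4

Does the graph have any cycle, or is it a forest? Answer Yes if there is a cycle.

DFS, tracking each vertex's parent; an edge to a visited non-parent vertex closes a cycle.
Start from 8:
visit 8 (parent –)
  visit 4 (parent 8)
    visit 2 (parent 4)
      2–4: parent, skip
      visit 10 (parent 2)
        10–2: parent, skip
    visit 7 (parent 4)
      7–4: parent, skip
      visit 11 (parent 7)
        11–7: parent, skip
        visit 5 (parent 11)
          visit 1 (parent 5)
            visit 0 (parent 1)
              0–1: parent, skip
            visit 6 (parent 1)
              6–1: parent, skip
            1–5: parent, skip
          5–11: parent, skip
      visit 9 (parent 7)
        9–7: parent, skip
    visit 3 (parent 4)
      3–4: parent, skip
    4–8: parent, skip
No non-parent visited neighbor found — the graph is a forest.

No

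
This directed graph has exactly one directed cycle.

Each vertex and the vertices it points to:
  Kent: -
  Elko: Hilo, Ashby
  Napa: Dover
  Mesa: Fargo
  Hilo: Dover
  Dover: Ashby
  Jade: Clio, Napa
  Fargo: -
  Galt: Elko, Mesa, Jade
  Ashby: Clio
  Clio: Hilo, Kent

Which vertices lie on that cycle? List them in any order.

Clio, Hilo, Ashby, Dover

DFS with gray/black marking from Clio:
Clio gray
  Hilo gray
    Dover gray
      Ashby gray
        Ashby→Clio: Clio is gray → back edge
Back edge closes the cycle Clio → Hilo → Dover → Ashby → Clio; its vertices are {Clio, Hilo, Ashby, Dover}.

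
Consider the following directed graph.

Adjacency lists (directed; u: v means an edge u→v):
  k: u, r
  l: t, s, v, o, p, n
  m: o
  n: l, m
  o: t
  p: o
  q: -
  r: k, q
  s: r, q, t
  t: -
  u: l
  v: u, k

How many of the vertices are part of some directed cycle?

A vertex is on a directed cycle iff it belongs to a strongly connected component of size ≥ 2 (or has a self-loop).
The vertices on cycles are {k, l, n, r, s, u, v} — 7 in total.

7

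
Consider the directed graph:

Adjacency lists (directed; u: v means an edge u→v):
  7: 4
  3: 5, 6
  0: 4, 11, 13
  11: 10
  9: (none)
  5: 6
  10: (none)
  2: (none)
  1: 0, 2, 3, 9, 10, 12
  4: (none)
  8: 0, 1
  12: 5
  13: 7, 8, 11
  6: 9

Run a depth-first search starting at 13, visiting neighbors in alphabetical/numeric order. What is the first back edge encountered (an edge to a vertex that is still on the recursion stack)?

0→13

DFS from 13 (visiting neighbors in alphabetical/numeric order); mark gray on enter, black on exit:
13 gray
  7 gray
    4 gray
    4 black
  7 black
  8 gray
    0 gray
      0→4: 4 black — skip
      11 gray
        10 gray
        10 black
      11 black
      0→13: 13 is gray → back edge
First back edge: 0 → 13.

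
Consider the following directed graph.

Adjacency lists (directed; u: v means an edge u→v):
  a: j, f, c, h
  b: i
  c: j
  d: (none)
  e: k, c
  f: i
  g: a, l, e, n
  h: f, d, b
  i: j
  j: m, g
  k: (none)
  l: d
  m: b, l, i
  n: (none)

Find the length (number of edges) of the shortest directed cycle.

3

For each vertex v, BFS finds the shortest path from v back to v.
The shortest such closed walk is g → a → j → g, length 3.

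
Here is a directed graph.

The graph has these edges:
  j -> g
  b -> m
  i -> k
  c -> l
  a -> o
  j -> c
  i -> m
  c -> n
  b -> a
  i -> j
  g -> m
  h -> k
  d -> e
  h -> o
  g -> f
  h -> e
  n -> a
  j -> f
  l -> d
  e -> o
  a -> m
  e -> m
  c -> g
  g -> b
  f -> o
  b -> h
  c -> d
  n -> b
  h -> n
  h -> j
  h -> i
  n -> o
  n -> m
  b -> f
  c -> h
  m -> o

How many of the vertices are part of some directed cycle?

7

A vertex is on a directed cycle iff it belongs to a strongly connected component of size ≥ 2 (or has a self-loop).
The vertices on cycles are {b, c, g, h, i, j, n} — 7 in total.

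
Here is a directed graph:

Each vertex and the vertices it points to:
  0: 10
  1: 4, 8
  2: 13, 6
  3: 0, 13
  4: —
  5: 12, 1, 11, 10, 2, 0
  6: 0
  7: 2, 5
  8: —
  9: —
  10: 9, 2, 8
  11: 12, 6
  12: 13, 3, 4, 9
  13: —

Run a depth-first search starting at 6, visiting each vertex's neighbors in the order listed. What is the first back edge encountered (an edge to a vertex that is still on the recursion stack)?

DFS from 6 (visiting each vertex's neighbors in the order listed); mark gray on enter, black on exit:
6 gray
  0 gray
    10 gray
      9 gray
      9 black
      2 gray
        13 gray
        13 black
        2→6: 6 is gray → back edge
First back edge: 2 → 6.

2->6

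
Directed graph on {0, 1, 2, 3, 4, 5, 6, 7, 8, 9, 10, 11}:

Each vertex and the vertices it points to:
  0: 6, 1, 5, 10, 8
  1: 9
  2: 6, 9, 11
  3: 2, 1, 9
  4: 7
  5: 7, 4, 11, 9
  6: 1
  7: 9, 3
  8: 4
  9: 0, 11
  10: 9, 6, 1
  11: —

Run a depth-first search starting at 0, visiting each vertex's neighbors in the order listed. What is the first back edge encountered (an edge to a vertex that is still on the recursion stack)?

DFS from 0 (visiting each vertex's neighbors in the order listed); mark gray on enter, black on exit:
0 gray
  6 gray
    1 gray
      9 gray
        9→0: 0 is gray → back edge
First back edge: 9 → 0.

9->0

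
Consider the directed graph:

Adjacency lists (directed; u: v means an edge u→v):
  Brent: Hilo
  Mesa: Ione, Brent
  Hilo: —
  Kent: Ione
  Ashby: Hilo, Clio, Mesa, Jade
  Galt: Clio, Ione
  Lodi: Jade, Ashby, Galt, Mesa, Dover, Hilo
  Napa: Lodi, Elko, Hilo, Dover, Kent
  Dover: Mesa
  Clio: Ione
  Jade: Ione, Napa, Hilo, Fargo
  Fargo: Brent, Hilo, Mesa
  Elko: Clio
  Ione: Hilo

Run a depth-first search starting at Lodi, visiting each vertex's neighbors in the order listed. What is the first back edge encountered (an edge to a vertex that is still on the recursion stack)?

DFS from Lodi (visiting each vertex's neighbors in the order listed); mark gray on enter, black on exit:
Lodi gray
  Jade gray
    Ione gray
      Hilo gray
      Hilo black
    Ione black
    Napa gray
      Napa→Lodi: Lodi is gray → back edge
First back edge: Napa → Lodi.

Napa→Lodi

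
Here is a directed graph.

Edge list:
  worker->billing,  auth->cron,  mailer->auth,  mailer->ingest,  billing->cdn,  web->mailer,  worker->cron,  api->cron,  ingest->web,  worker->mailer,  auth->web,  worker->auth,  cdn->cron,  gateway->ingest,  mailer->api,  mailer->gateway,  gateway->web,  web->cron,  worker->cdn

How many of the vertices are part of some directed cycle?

A vertex is on a directed cycle iff it belongs to a strongly connected component of size ≥ 2 (or has a self-loop).
The vertices on cycles are {web, auth, ingest, mailer, gateway} — 5 in total.

5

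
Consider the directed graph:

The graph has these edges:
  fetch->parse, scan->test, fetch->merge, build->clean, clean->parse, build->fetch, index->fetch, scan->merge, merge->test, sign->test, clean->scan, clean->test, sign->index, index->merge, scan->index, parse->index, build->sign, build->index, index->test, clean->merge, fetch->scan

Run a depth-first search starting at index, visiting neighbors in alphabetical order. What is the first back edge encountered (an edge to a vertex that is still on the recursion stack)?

parse->index

DFS from index (visiting neighbors in alphabetical order); mark gray on enter, black on exit:
index gray
  fetch gray
    merge gray
      test gray
      test black
    merge black
    parse gray
      parse→index: index is gray → back edge
First back edge: parse → index.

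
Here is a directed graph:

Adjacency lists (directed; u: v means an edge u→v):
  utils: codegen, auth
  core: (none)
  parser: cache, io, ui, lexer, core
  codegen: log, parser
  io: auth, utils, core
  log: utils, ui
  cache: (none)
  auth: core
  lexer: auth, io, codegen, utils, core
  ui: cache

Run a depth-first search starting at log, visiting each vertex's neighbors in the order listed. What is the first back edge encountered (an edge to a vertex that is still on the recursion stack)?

codegen→log

DFS from log (visiting each vertex's neighbors in the order listed); mark gray on enter, black on exit:
log gray
  utils gray
    codegen gray
      codegen→log: log is gray → back edge
First back edge: codegen → log.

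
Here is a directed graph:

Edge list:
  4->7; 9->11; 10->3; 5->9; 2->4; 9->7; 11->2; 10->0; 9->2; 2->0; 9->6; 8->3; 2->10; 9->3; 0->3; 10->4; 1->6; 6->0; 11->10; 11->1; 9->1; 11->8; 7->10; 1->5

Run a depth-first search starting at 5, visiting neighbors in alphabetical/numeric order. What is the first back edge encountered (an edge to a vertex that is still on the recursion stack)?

1->5

DFS from 5 (visiting neighbors in alphabetical/numeric order); mark gray on enter, black on exit:
5 gray
  9 gray
    1 gray
      1→5: 5 is gray → back edge
First back edge: 1 → 5.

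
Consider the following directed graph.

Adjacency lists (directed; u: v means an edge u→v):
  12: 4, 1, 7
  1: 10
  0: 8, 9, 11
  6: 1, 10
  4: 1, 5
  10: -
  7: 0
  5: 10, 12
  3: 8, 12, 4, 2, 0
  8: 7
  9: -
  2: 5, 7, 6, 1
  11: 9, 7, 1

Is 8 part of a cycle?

8 is on a cycle iff 8 can reach itself via ≥1 edge.
8 → 7 → 0 → 8 — yes.

Yes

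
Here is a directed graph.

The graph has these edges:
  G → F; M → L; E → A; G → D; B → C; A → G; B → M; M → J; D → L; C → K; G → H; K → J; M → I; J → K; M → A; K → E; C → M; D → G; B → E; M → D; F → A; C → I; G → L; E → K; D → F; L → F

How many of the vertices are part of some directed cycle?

8

A vertex is on a directed cycle iff it belongs to a strongly connected component of size ≥ 2 (or has a self-loop).
The vertices on cycles are {A, D, E, F, G, J, K, L} — 8 in total.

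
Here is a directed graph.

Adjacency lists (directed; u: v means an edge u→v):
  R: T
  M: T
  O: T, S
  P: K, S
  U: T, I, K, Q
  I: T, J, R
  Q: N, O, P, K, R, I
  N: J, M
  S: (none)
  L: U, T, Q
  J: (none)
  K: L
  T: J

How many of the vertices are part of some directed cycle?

5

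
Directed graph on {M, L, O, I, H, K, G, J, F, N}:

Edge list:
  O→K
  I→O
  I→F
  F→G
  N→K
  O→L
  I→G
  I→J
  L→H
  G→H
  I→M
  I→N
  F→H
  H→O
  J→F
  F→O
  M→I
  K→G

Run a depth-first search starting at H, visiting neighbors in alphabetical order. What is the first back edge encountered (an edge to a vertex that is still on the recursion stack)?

DFS from H (visiting neighbors in alphabetical order); mark gray on enter, black on exit:
H gray
  O gray
    K gray
      G gray
        G→H: H is gray → back edge
First back edge: G → H.

G→H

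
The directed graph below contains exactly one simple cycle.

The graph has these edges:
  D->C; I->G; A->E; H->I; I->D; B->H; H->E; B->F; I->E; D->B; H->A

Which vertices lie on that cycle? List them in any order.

B, D, H, I

DFS with gray/black marking from B:
B gray
  H gray
    A gray
      E gray
      E black
    A black
    H→E: E black — skip
    I gray
      I→E: E black — skip
      D gray
        C gray
        C black
        D→B: B is gray → back edge
Back edge closes the cycle B → H → I → D → B; its vertices are {B, D, H, I}.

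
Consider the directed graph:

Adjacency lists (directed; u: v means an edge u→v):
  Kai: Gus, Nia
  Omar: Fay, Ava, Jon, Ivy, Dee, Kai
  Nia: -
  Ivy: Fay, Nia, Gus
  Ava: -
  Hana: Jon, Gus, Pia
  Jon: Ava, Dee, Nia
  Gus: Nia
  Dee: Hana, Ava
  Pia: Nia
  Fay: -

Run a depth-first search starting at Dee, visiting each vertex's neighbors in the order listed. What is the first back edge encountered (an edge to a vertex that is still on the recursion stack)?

DFS from Dee (visiting each vertex's neighbors in the order listed); mark gray on enter, black on exit:
Dee gray
  Hana gray
    Jon gray
      Ava gray
      Ava black
      Jon→Dee: Dee is gray → back edge
First back edge: Jon → Dee.

Jon->Dee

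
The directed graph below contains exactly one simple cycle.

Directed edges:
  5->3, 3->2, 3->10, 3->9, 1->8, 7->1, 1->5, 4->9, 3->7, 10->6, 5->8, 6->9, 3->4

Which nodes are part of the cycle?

1, 3, 5, 7

DFS with gray/black marking from 5:
5 gray
  3 gray
    2 gray
    2 black
    4 gray
      9 gray
      9 black
    4 black
    3→9: 9 black — skip
    7 gray
      1 gray
        1→5: 5 is gray → back edge
Back edge closes the cycle 5 → 3 → 7 → 1 → 5; its vertices are {1, 3, 5, 7}.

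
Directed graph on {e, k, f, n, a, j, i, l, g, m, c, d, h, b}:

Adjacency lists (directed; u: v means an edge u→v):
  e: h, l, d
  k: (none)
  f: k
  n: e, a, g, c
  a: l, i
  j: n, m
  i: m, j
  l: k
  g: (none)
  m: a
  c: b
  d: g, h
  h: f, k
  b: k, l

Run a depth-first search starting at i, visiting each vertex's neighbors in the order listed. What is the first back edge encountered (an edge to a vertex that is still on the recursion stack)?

a->i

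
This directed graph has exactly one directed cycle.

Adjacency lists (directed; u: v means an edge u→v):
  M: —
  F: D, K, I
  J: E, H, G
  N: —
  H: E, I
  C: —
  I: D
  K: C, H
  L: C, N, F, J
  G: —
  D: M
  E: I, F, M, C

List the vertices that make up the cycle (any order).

E, F, H, K

DFS with gray/black marking from F:
F gray
  D gray
    M gray
    M black
  D black
  K gray
    C gray
    C black
    H gray
      E gray
        I gray
          I→D: D black — skip
        I black
        E→F: F is gray → back edge
Back edge closes the cycle F → K → H → E → F; its vertices are {E, F, H, K}.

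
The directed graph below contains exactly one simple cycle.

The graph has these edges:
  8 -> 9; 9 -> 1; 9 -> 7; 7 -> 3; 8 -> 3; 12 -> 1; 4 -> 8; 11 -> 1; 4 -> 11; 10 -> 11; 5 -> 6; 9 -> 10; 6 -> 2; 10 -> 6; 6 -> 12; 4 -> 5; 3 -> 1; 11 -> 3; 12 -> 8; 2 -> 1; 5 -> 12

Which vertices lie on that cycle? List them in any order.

6, 8, 9, 10, 12

DFS with gray/black marking from 8:
8 gray
  3 gray
    1 gray
    1 black
  3 black
  9 gray
    10 gray
      11 gray
        11→1: 1 black — skip
        11→3: 3 black — skip
      11 black
      6 gray
        2 gray
          2→1: 1 black — skip
        2 black
        12 gray
          12→8: 8 is gray → back edge
Back edge closes the cycle 8 → 9 → 10 → 6 → 12 → 8; its vertices are {6, 8, 9, 10, 12}.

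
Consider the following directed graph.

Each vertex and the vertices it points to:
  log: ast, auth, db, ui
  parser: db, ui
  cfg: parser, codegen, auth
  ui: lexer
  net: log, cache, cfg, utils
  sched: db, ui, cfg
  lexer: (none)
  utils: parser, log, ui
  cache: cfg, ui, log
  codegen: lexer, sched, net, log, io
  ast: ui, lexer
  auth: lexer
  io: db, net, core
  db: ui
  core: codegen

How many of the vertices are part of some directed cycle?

7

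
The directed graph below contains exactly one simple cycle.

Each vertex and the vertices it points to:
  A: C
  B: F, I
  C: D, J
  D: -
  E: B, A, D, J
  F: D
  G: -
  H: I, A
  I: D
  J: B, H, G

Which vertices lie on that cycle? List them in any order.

DFS with gray/black marking from J:
J gray
  B gray
    F gray
      D gray
      D black
    F black
    I gray
      I→D: D black — skip
    I black
  B black
  H gray
    H→I: I black — skip
    A gray
      C gray
        C→D: D black — skip
        C→J: J is gray → back edge
Back edge closes the cycle J → H → A → C → J; its vertices are {A, C, H, J}.

A, C, H, J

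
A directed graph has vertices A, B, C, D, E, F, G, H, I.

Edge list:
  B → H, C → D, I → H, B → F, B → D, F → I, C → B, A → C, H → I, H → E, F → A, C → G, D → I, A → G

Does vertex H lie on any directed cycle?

H is on a cycle iff H can reach itself via ≥1 edge.
H → I → H — yes.

Yes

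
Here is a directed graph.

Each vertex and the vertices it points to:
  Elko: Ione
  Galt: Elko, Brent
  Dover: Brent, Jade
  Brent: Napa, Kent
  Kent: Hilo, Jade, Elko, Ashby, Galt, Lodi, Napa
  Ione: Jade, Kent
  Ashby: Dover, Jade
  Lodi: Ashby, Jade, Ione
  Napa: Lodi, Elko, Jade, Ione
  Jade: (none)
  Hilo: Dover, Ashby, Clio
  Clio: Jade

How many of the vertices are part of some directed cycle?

A vertex is on a directed cycle iff it belongs to a strongly connected component of size ≥ 2 (or has a self-loop).
The vertices on cycles are {Elko, Galt, Hilo, Ione, Kent, Lodi, Napa, Ashby, Brent, Dover} — 10 in total.

10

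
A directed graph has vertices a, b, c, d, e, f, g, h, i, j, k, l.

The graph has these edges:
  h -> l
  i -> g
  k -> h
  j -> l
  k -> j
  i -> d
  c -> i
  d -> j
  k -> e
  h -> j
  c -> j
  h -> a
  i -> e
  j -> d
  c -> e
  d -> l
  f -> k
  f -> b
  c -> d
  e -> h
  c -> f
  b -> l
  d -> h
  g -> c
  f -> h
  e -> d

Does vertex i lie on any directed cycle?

Yes

i is on a cycle iff i can reach itself via ≥1 edge.
i → g → c → i — yes.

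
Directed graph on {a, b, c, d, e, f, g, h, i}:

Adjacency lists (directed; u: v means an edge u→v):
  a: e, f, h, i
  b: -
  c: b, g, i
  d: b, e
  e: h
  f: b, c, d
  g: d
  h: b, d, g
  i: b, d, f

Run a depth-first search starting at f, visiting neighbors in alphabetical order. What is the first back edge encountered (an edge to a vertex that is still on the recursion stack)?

DFS from f (visiting neighbors in alphabetical order); mark gray on enter, black on exit:
f gray
  b gray
  b black
  c gray
    c→b: b black — skip
    g gray
      d gray
        d→b: b black — skip
        e gray
          h gray
            h→b: b black — skip
            h→d: d is gray → back edge
First back edge: h → d.

h->d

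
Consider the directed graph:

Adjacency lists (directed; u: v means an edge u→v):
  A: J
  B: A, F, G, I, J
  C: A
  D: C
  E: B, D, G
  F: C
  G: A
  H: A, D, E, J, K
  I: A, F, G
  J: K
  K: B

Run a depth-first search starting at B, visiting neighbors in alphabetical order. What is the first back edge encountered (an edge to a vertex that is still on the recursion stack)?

K->B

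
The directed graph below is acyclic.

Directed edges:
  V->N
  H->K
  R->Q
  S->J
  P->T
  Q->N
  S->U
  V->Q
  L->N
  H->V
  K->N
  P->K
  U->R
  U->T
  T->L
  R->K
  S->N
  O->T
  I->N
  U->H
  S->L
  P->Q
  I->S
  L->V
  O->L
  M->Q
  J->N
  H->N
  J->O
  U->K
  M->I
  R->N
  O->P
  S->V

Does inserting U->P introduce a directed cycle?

No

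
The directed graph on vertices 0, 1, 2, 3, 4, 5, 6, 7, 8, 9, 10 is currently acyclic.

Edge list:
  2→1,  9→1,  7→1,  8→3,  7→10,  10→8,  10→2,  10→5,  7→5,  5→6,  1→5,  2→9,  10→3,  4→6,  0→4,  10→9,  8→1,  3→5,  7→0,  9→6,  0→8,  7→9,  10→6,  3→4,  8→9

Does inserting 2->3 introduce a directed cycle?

No

Adding 2→3 creates a cycle iff 3 can already reach 2.
Explore from 3: no path reaches 2. The graph stays acyclic.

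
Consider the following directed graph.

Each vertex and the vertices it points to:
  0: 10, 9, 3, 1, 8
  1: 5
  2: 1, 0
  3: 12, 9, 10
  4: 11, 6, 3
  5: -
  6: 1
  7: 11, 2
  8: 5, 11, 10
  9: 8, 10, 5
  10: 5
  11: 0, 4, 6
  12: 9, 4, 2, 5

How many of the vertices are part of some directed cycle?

A vertex is on a directed cycle iff it belongs to a strongly connected component of size ≥ 2 (or has a self-loop).
The vertices on cycles are {0, 2, 3, 4, 8, 9, 11, 12} — 8 in total.

8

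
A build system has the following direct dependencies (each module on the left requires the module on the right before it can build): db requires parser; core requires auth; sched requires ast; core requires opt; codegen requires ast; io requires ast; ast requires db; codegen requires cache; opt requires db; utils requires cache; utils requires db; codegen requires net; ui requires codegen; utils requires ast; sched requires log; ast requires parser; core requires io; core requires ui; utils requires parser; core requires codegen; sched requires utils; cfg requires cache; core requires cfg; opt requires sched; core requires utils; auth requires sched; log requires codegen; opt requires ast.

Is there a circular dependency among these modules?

No

DFS with white/gray/black marking, starting from cfg:
cfg gray
  cache gray
  cache black
cfg black
sched gray
  log gray
    codegen gray
      codegen→cache: cache black — skip
      net gray
      net black
      ast gray
        parser gray
        parser black
        db gray
          db→parser: parser black — skip
        db black
      ast black
    codegen black
  log black
  sched→ast: ast black — skip
  utils gray
    utils→db: db black — skip
    utils→parser: parser black — skip
    utils→ast: ast black — skip
    utils→cache: cache black — skip
  utils black
sched black
ui gray
  ui→codegen: codegen black — skip
ui black
core gray
  io gray
    io→ast: ast black — skip
  io black
  core→utils: utils black — skip
  auth gray
    auth→sched: sched black — skip
  auth black
  opt gray
    opt→sched: sched black — skip
    opt→ast: ast black — skip
    opt→db: db black — skip
  opt black
  core→cfg: cfg black — skip
  core→ui: ui black — skip
  core→codegen: codegen black — skip
core black
Every edge goes to a white or black vertex — no back edge, so the graph is acyclic.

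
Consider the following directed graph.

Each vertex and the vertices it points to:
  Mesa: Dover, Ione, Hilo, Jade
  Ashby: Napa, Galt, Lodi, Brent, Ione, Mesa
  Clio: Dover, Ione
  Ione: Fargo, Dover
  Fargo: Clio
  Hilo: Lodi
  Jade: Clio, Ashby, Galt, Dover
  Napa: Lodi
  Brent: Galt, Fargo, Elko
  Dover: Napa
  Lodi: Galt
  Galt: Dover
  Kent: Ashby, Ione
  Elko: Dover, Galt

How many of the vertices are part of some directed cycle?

10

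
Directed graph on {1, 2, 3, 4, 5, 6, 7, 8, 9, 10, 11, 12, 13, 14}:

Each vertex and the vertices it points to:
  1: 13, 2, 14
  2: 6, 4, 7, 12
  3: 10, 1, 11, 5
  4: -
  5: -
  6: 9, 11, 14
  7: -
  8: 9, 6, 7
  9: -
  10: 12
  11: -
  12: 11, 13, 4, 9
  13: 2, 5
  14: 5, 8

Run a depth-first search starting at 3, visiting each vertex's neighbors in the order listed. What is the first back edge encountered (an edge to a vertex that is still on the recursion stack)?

DFS from 3 (visiting each vertex's neighbors in the order listed); mark gray on enter, black on exit:
3 gray
  10 gray
    12 gray
      11 gray
      11 black
      13 gray
        2 gray
          6 gray
            9 gray
            9 black
            6→11: 11 black — skip
            14 gray
              5 gray
              5 black
              8 gray
                8→9: 9 black — skip
                8→6: 6 is gray → back edge
First back edge: 8 → 6.

8->6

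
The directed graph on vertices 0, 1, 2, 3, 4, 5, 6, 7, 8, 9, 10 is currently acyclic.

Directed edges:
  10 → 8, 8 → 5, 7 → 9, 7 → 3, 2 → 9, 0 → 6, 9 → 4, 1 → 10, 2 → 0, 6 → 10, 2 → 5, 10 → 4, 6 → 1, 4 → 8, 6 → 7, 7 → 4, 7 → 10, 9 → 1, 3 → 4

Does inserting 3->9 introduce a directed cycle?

No

Adding 3→9 creates a cycle iff 9 can already reach 3.
Explore from 9: no path reaches 3. The graph stays acyclic.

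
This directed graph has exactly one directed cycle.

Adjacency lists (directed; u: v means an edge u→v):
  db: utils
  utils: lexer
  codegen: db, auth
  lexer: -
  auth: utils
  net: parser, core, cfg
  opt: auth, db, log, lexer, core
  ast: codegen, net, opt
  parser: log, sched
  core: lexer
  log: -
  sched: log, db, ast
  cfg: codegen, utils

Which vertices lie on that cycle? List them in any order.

ast, net, sched, parser

DFS with gray/black marking from ast:
ast gray
  codegen gray
    db gray
      utils gray
        lexer gray
        lexer black
      utils black
    db black
    auth gray
      auth→utils: utils black — skip
    auth black
  codegen black
  net gray
    parser gray
      log gray
      log black
      sched gray
        sched→log: log black — skip
        sched→db: db black — skip
        sched→ast: ast is gray → back edge
Back edge closes the cycle ast → net → parser → sched → ast; its vertices are {ast, net, sched, parser}.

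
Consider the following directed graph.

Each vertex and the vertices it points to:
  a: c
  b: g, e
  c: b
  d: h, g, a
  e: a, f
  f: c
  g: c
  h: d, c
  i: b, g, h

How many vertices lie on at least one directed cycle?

8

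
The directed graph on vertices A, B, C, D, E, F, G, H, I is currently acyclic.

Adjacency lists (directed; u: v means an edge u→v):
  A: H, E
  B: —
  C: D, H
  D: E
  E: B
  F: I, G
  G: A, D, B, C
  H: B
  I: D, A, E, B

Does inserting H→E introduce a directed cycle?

No

Adding H→E creates a cycle iff E can already reach H.
Explore from E: no path reaches H. The graph stays acyclic.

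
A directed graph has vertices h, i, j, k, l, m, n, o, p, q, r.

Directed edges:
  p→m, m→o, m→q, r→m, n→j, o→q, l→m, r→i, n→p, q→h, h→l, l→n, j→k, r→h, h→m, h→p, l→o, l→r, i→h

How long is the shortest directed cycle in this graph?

3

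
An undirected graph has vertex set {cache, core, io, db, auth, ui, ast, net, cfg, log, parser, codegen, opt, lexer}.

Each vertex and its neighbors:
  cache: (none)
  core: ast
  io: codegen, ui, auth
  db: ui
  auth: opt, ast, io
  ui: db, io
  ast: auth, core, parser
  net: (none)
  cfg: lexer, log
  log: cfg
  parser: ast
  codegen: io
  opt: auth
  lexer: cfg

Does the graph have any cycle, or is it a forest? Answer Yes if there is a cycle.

DFS, tracking each vertex's parent; an edge to a visited non-parent vertex closes a cycle.
Start from cache:
visit cache (parent –)
visit core (parent –)
  visit ast (parent core)
    visit auth (parent ast)
      visit opt (parent auth)
        opt–auth: parent, skip
      auth–ast: parent, skip
      visit io (parent auth)
        visit codegen (parent io)
          codegen–io: parent, skip
        visit ui (parent io)
          visit db (parent ui)
            db–ui: parent, skip
          ui–io: parent, skip
        io–auth: parent, skip
    ast–core: parent, skip
    visit parser (parent ast)
      parser–ast: parent, skip
visit net (parent –)
visit cfg (parent –)
  visit lexer (parent cfg)
    lexer–cfg: parent, skip
  visit log (parent cfg)
    log–cfg: parent, skip
No non-parent visited neighbor found — the graph is a forest.

No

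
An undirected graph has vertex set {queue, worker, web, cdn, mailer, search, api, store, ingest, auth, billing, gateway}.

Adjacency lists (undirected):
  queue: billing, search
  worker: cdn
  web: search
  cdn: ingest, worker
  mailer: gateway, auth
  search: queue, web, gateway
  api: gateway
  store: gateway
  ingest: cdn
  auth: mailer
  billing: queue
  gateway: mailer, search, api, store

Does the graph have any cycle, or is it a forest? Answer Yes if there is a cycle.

No

DFS, tracking each vertex's parent; an edge to a visited non-parent vertex closes a cycle.
Start from auth:
visit auth (parent –)
  visit mailer (parent auth)
    visit gateway (parent mailer)
      gateway–mailer: parent, skip
      visit search (parent gateway)
        visit queue (parent search)
          visit billing (parent queue)
            billing–queue: parent, skip
          queue–search: parent, skip
        visit web (parent search)
          web–search: parent, skip
        search–gateway: parent, skip
      visit api (parent gateway)
        api–gateway: parent, skip
      visit store (parent gateway)
        store–gateway: parent, skip
    mailer–auth: parent, skip
visit worker (parent –)
  visit cdn (parent worker)
    visit ingest (parent cdn)
      ingest–cdn: parent, skip
    cdn–worker: parent, skip
No non-parent visited neighbor found — the graph is a forest.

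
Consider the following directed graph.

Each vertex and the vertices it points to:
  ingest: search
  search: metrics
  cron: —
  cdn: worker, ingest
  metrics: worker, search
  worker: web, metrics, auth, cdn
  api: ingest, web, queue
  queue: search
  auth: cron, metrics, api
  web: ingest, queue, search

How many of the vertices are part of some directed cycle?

9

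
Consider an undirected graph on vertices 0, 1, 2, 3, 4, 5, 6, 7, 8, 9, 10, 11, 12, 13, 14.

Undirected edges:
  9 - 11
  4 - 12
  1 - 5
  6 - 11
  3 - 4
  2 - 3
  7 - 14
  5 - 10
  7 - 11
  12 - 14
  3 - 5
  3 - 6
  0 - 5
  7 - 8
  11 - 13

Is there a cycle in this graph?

DFS, tracking each vertex's parent; an edge to a visited non-parent vertex closes a cycle.
Start from 0:
visit 0 (parent –)
  visit 5 (parent 0)
    visit 10 (parent 5)
      10–5: parent, skip
    visit 3 (parent 5)
      visit 6 (parent 3)
        6–3: parent, skip
        visit 11 (parent 6)
          11–6: parent, skip
          visit 7 (parent 11)
            visit 8 (parent 7)
              8–7: parent, skip
            7–11: parent, skip
            visit 14 (parent 7)
              14–7: parent, skip
              visit 12 (parent 14)
                12–14: parent, skip
                visit 4 (parent 12)
                  4–3: 3 visited and ≠ parent → cycle
Cycle: 3 – 6 – 11 – 7 – 14 – 12 – 4 – 3.

Yes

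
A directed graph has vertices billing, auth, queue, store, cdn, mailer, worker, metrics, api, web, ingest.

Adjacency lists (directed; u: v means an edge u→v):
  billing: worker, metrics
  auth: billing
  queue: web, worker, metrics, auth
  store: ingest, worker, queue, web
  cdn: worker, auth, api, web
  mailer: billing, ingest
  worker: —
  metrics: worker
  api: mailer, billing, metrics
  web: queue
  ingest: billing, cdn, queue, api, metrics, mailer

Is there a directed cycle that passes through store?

store lies on a cycle iff there is a path from store back to itself.
Exploring from store, it never reaches itself; equivalently, its strongly connected component is a singleton.

No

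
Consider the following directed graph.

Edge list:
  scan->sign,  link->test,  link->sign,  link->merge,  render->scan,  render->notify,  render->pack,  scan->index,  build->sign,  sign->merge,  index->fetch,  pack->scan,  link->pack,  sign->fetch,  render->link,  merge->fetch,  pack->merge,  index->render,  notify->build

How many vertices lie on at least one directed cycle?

5

A vertex is on a directed cycle iff it belongs to a strongly connected component of size ≥ 2 (or has a self-loop).
The vertices on cycles are {link, pack, scan, index, render} — 5 in total.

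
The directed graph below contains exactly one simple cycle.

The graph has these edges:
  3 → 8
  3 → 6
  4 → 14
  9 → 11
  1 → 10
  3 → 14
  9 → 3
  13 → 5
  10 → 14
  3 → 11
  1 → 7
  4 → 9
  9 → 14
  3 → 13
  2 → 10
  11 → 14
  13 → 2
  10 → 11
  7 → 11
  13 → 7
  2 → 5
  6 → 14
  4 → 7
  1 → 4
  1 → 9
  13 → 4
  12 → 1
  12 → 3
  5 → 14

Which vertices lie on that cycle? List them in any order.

3, 4, 9, 13

DFS with gray/black marking from 3:
3 gray
  11 gray
    14 gray
    14 black
  11 black
  13 gray
    5 gray
      5→14: 14 black — skip
    5 black
    4 gray
      7 gray
        7→11: 11 black — skip
      7 black
      9 gray
        9→11: 11 black — skip
        9→3: 3 is gray → back edge
Back edge closes the cycle 3 → 13 → 4 → 9 → 3; its vertices are {3, 4, 9, 13}.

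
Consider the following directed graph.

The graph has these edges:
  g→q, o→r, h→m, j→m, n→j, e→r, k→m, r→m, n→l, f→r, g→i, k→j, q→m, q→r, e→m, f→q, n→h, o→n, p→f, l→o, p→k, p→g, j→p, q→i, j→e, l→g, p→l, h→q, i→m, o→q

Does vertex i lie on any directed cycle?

i lies on a cycle iff there is a path from i back to itself.
Exploring from i, it never reaches itself; equivalently, its strongly connected component is a singleton.

No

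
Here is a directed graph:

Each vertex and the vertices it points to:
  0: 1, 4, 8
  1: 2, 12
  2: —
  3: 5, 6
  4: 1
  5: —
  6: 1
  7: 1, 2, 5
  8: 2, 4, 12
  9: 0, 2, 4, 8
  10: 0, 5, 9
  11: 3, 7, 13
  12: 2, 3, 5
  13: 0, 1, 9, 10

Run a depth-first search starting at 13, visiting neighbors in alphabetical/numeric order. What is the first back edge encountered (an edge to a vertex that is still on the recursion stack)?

6->1

DFS from 13 (visiting neighbors in alphabetical/numeric order); mark gray on enter, black on exit:
13 gray
  0 gray
    1 gray
      2 gray
      2 black
      12 gray
        12→2: 2 black — skip
        3 gray
          5 gray
          5 black
          6 gray
            6→1: 1 is gray → back edge
First back edge: 6 → 1.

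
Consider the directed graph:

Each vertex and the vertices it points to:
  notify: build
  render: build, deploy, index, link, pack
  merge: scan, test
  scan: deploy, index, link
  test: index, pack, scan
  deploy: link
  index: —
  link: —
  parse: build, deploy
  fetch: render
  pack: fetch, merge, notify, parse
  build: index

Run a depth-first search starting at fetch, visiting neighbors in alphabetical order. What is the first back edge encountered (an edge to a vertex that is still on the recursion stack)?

DFS from fetch (visiting neighbors in alphabetical order); mark gray on enter, black on exit:
fetch gray
  render gray
    build gray
      index gray
      index black
    build black
    deploy gray
      link gray
      link black
    deploy black
    render→index: index black — skip
    render→link: link black — skip
    pack gray
      pack→fetch: fetch is gray → back edge
First back edge: pack → fetch.

pack→fetch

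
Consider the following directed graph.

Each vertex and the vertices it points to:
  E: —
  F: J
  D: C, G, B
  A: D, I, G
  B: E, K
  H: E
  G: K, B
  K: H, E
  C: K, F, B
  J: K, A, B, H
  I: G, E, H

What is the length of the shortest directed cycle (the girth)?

5

For each vertex v, BFS finds the shortest path from v back to v.
The shortest such closed walk is F → J → A → D → C → F, length 5.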